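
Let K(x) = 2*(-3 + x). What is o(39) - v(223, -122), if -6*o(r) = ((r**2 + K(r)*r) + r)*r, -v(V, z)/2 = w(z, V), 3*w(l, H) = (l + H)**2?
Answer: -64774/3 ≈ -21591.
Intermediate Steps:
w(l, H) = (H + l)**2/3 (w(l, H) = (l + H)**2/3 = (H + l)**2/3)
v(V, z) = -2*(V + z)**2/3
K(x) = -6 + 2*x
o(r) = -r*(r + r**2 + r*(-6 + 2*r))/6 (o(r) = -((r**2 + (-6 + 2*r)*r) + r)*r/6 = -((r**2 + r*(-6 + 2*r)) + r)*r/6 = -(r + r**2 + r*(-6 + 2*r))*r/6 = -r*(r + r**2 + r*(-6 + 2*r))/6)
o(39) - v(223, -122) = (1/6)*39**2*(5 - 3*39) - (-2)*(223 - 122)**2/3 = (1/6)*1521*(5 - 117) - (-2)*101**2/3 = (1/6)*1521*(-112) - (-2)*10201/3 = -28392 - 1*(-20402/3) = -28392 + 20402/3 = -64774/3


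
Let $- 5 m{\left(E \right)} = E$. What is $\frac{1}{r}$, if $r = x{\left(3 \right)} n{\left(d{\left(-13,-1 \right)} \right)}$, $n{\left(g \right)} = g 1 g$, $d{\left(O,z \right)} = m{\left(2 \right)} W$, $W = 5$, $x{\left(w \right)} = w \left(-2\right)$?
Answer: $- \frac{1}{24} \approx -0.041667$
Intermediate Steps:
$x{\left(w \right)} = - 2 w$
$m{\left(E \right)} = - \frac{E}{5}$
$d{\left(O,z \right)} = -2$ ($d{\left(O,z \right)} = \left(- \frac{1}{5}\right) 2 \cdot 5 = \left(- \frac{2}{5}\right) 5 = -2$)
$n{\left(g \right)} = g^{2}$ ($n{\left(g \right)} = g g = g^{2}$)
$r = -24$ ($r = \left(-2\right) 3 \left(-2\right)^{2} = \left(-6\right) 4 = -24$)
$\frac{1}{r} = \frac{1}{-24} = - \frac{1}{24}$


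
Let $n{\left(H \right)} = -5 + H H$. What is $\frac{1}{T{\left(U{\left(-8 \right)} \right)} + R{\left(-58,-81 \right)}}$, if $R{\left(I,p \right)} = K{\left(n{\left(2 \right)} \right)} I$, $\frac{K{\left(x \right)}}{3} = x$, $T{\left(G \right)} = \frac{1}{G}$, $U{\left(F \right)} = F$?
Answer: $\frac{8}{1391} \approx 0.0057513$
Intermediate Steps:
$n{\left(H \right)} = -5 + H^{2}$
$K{\left(x \right)} = 3 x$
$R{\left(I,p \right)} = - 3 I$ ($R{\left(I,p \right)} = 3 \left(-5 + 2^{2}\right) I = 3 \left(-5 + 4\right) I = 3 \left(-1\right) I = - 3 I$)
$\frac{1}{T{\left(U{\left(-8 \right)} \right)} + R{\left(-58,-81 \right)}} = \frac{1}{\frac{1}{-8} - -174} = \frac{1}{- \frac{1}{8} + 174} = \frac{1}{\frac{1391}{8}} = \frac{8}{1391}$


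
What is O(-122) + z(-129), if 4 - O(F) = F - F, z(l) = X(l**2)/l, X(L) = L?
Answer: -125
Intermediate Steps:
z(l) = l (z(l) = l**2/l = l)
O(F) = 4 (O(F) = 4 - (F - F) = 4 - 1*0 = 4 + 0 = 4)
O(-122) + z(-129) = 4 - 129 = -125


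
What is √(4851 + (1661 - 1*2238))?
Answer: √4274 ≈ 65.376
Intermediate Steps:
√(4851 + (1661 - 1*2238)) = √(4851 + (1661 - 2238)) = √(4851 - 577) = √4274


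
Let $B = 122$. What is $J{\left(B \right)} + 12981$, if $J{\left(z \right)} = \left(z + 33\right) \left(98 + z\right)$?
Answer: $47081$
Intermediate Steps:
$J{\left(z \right)} = \left(33 + z\right) \left(98 + z\right)$
$J{\left(B \right)} + 12981 = \left(3234 + 122^{2} + 131 \cdot 122\right) + 12981 = \left(3234 + 14884 + 15982\right) + 12981 = 34100 + 12981 = 47081$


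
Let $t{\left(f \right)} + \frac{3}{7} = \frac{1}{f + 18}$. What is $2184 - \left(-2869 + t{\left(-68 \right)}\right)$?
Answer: $\frac{1768707}{350} \approx 5053.4$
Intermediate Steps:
$t{\left(f \right)} = - \frac{3}{7} + \frac{1}{18 + f}$ ($t{\left(f \right)} = - \frac{3}{7} + \frac{1}{f + 18} = - \frac{3}{7} + \frac{1}{18 + f}$)
$2184 - \left(-2869 + t{\left(-68 \right)}\right) = 2184 + \left(2869 - \frac{-47 - -204}{7 \left(18 - 68\right)}\right) = 2184 + \left(2869 - \frac{-47 + 204}{7 \left(-50\right)}\right) = 2184 + \left(2869 - \frac{1}{7} \left(- \frac{1}{50}\right) 157\right) = 2184 + \left(2869 - - \frac{157}{350}\right) = 2184 + \left(2869 + \frac{157}{350}\right) = 2184 + \frac{1004307}{350} = \frac{1768707}{350}$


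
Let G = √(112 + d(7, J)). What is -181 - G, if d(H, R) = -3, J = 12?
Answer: -181 - √109 ≈ -191.44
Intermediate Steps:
G = √109 (G = √(112 - 3) = √109 ≈ 10.440)
-181 - G = -181 - √109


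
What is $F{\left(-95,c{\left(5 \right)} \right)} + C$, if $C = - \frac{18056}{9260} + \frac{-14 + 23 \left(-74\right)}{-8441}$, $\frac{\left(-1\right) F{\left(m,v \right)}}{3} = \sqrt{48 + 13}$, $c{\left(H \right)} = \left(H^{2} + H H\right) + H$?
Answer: $- \frac{34130134}{19540915} - 3 \sqrt{61} \approx -25.177$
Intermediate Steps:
$c{\left(H \right)} = H + 2 H^{2}$ ($c{\left(H \right)} = \left(H^{2} + H^{2}\right) + H = 2 H^{2} + H = H + 2 H^{2}$)
$F{\left(m,v \right)} = - 3 \sqrt{61}$ ($F{\left(m,v \right)} = - 3 \sqrt{48 + 13} = - 3 \sqrt{61}$)
$C = - \frac{34130134}{19540915}$ ($C = \left(-18056\right) \frac{1}{9260} + \left(-14 - 1702\right) \left(- \frac{1}{8441}\right) = - \frac{4514}{2315} - - \frac{1716}{8441} = - \frac{4514}{2315} + \frac{1716}{8441} = - \frac{34130134}{19540915} \approx -1.7466$)
$F{\left(-95,c{\left(5 \right)} \right)} + C = - 3 \sqrt{61} - \frac{34130134}{19540915} = - \frac{34130134}{19540915} - 3 \sqrt{61}$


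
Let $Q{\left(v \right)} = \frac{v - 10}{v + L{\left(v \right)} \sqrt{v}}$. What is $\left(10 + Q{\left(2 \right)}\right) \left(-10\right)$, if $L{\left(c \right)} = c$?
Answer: $-140 + 40 \sqrt{2} \approx -83.431$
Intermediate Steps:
$Q{\left(v \right)} = \frac{-10 + v}{v + v^{\frac{3}{2}}}$ ($Q{\left(v \right)} = \frac{v - 10}{v + v \sqrt{v}} = \frac{v - 10}{v + v^{\frac{3}{2}}} = \frac{-10 + v}{v + v^{\frac{3}{2}}}$)
$\left(10 + Q{\left(2 \right)}\right) \left(-10\right) = \left(10 + \frac{-10 + 2}{2 + 2^{\frac{3}{2}}}\right) \left(-10\right) = \left(10 + \frac{1}{2 + 2 \sqrt{2}} \left(-8\right)\right) \left(-10\right) = \left(10 - \frac{8}{2 + 2 \sqrt{2}}\right) \left(-10\right) = -100 + \frac{80}{2 + 2 \sqrt{2}}$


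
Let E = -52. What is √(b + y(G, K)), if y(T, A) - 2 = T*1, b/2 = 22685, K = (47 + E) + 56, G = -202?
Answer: √45170 ≈ 212.53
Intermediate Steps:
K = 51 (K = (47 - 52) + 56 = -5 + 56 = 51)
b = 45370 (b = 2*22685 = 45370)
y(T, A) = 2 + T (y(T, A) = 2 + T*1 = 2 + T)
√(b + y(G, K)) = √(45370 + (2 - 202)) = √(45370 - 200) = √45170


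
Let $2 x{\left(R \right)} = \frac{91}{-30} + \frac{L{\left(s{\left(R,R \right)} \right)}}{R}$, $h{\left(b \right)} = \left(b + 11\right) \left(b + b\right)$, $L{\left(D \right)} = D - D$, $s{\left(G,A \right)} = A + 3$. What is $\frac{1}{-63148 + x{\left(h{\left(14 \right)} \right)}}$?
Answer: $- \frac{60}{3788971} \approx -1.5835 \cdot 10^{-5}$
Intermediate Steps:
$s{\left(G,A \right)} = 3 + A$
$L{\left(D \right)} = 0$
$h{\left(b \right)} = 2 b \left(11 + b\right)$ ($h{\left(b \right)} = \left(11 + b\right) 2 b = 2 b \left(11 + b\right)$)
$x{\left(R \right)} = - \frac{91}{60}$ ($x{\left(R \right)} = \frac{\frac{91}{-30} + \frac{0}{R}}{2} = \frac{91 \left(- \frac{1}{30}\right) + 0}{2} = \frac{- \frac{91}{30} + 0}{2} = \frac{1}{2} \left(- \frac{91}{30}\right) = - \frac{91}{60}$)
$\frac{1}{-63148 + x{\left(h{\left(14 \right)} \right)}} = \frac{1}{-63148 - \frac{91}{60}} = \frac{1}{- \frac{3788971}{60}} = - \frac{60}{3788971}$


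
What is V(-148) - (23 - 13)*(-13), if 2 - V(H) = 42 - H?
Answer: -58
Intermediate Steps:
V(H) = -40 + H (V(H) = 2 - (42 - H) = 2 + (-42 + H) = -40 + H)
V(-148) - (23 - 13)*(-13) = (-40 - 148) - (23 - 13)*(-13) = -188 - 10*(-13) = -188 - 1*(-130) = -188 + 130 = -58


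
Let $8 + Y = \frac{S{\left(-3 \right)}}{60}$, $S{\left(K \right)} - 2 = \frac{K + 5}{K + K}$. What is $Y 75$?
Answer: $- \frac{7175}{12} \approx -597.92$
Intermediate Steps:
$S{\left(K \right)} = 2 + \frac{5 + K}{2 K}$ ($S{\left(K \right)} = 2 + \frac{K + 5}{K + K} = 2 + \frac{5 + K}{2 K}$)
$Y = - \frac{287}{36}$ ($Y = -8 + \frac{\frac{5}{2} \frac{1}{-3} \left(1 - 3\right)}{60} = -8 + \frac{5}{2} \left(- \frac{1}{3}\right) \left(-2\right) \frac{1}{60} = -8 + \frac{5}{3} \cdot \frac{1}{60} = -8 + \frac{1}{36} = - \frac{287}{36} \approx -7.9722$)
$Y 75 = \left(- \frac{287}{36}\right) 75 = - \frac{7175}{12}$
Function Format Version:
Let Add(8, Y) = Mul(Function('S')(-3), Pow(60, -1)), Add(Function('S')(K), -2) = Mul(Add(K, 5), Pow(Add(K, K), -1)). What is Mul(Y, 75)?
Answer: Rational(-7175, 12) ≈ -597.92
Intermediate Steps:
Function('S')(K) = Add(2, Mul(Rational(1, 2), Pow(K, -1), Add(5, K))) (Function('S')(K) = Add(2, Mul(Add(K, 5), Pow(Add(K, K), -1))) = Add(2, Mul(Add(5, K), Pow(Mul(2, K), -1))) = Add(2, Mul(Add(5, K), Mul(Rational(1, 2), Pow(K, -1)))) = Add(2, Mul(Rational(1, 2), Pow(K, -1), Add(5, K))))
Y = Rational(-287, 36) (Y = Add(-8, Mul(Mul(Rational(5, 2), Pow(-3, -1), Add(1, -3)), Pow(60, -1))) = Add(-8, Mul(Mul(Rational(5, 2), Rational(-1, 3), -2), Rational(1, 60))) = Add(-8, Mul(Rational(5, 3), Rational(1, 60))) = Add(-8, Rational(1, 36)) = Rational(-287, 36) ≈ -7.9722)
Mul(Y, 75) = Mul(Rational(-287, 36), 75) = Rational(-7175, 12)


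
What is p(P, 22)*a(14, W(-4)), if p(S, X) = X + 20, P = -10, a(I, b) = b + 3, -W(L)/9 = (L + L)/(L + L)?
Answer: -252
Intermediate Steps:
W(L) = -9 (W(L) = -9*(L + L)/(L + L) = -9*2*L/(2*L) = -9*2*L*1/(2*L) = -9*1 = -9)
a(I, b) = 3 + b
p(S, X) = 20 + X
p(P, 22)*a(14, W(-4)) = (20 + 22)*(3 - 9) = 42*(-6) = -252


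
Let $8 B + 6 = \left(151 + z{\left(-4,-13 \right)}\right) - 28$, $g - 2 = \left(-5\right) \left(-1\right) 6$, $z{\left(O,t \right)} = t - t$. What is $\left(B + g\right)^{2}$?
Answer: $\frac{139129}{64} \approx 2173.9$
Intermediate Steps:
$z{\left(O,t \right)} = 0$
$g = 32$ ($g = 2 + \left(-5\right) \left(-1\right) 6 = 2 + 5 \cdot 6 = 2 + 30 = 32$)
$B = \frac{117}{8}$ ($B = - \frac{3}{4} + \frac{\left(151 + 0\right) - 28}{8} = - \frac{3}{4} + \frac{151 - 28}{8} = - \frac{3}{4} + \frac{1}{8} \cdot 123 = - \frac{3}{4} + \frac{123}{8} = \frac{117}{8} \approx 14.625$)
$\left(B + g\right)^{2} = \left(\frac{117}{8} + 32\right)^{2} = \left(\frac{373}{8}\right)^{2} = \frac{139129}{64}$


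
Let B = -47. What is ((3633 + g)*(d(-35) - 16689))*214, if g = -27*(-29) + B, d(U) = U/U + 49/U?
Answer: -78020107802/5 ≈ -1.5604e+10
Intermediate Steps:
d(U) = 1 + 49/U
g = 736 (g = -27*(-29) - 47 = 783 - 47 = 736)
((3633 + g)*(d(-35) - 16689))*214 = ((3633 + 736)*((49 - 35)/(-35) - 16689))*214 = (4369*(-1/35*14 - 16689))*214 = (4369*(-⅖ - 16689))*214 = (4369*(-83447/5))*214 = -364579943/5*214 = -78020107802/5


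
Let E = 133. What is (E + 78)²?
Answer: 44521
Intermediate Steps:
(E + 78)² = (133 + 78)² = 211² = 44521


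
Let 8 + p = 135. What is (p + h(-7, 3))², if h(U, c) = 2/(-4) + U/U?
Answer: 65025/4 ≈ 16256.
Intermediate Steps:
p = 127 (p = -8 + 135 = 127)
h(U, c) = ½ (h(U, c) = 2*(-¼) + 1 = -½ + 1 = ½)
(p + h(-7, 3))² = (127 + ½)² = (255/2)² = 65025/4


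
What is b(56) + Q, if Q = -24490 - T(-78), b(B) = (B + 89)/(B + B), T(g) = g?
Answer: -2733999/112 ≈ -24411.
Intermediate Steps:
b(B) = (89 + B)/(2*B) (b(B) = (89 + B)/((2*B)) = (89 + B)*(1/(2*B)) = (89 + B)/(2*B))
Q = -24412 (Q = -24490 - 1*(-78) = -24490 + 78 = -24412)
b(56) + Q = (½)*(89 + 56)/56 - 24412 = (½)*(1/56)*145 - 24412 = 145/112 - 24412 = -2733999/112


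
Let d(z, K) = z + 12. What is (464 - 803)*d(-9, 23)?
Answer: -1017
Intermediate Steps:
d(z, K) = 12 + z
(464 - 803)*d(-9, 23) = (464 - 803)*(12 - 9) = -339*3 = -1017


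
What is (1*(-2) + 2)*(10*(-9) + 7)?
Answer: 0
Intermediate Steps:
(1*(-2) + 2)*(10*(-9) + 7) = (-2 + 2)*(-90 + 7) = 0*(-83) = 0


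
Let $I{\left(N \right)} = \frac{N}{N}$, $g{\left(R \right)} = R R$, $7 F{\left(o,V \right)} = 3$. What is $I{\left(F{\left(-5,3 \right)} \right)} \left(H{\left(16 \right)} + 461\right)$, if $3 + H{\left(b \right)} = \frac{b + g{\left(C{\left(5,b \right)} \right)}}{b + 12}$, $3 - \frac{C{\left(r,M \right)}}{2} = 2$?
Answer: $\frac{3211}{7} \approx 458.71$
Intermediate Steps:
$F{\left(o,V \right)} = \frac{3}{7}$ ($F{\left(o,V \right)} = \frac{1}{7} \cdot 3 = \frac{3}{7}$)
$C{\left(r,M \right)} = 2$ ($C{\left(r,M \right)} = 6 - 4 = 2$)
$g{\left(R \right)} = R^{2}$
$I{\left(N \right)} = 1$
$H{\left(b \right)} = -3 + \frac{4 + b}{12 + b}$ ($H{\left(b \right)} = -3 + \frac{b + 2^{2}}{b + 12} = -3 + \frac{b + 4}{12 + b} = -3 + \frac{4 + b}{12 + b}$)
$I{\left(F{\left(-5,3 \right)} \right)} \left(H{\left(16 \right)} + 461\right) = 1 \left(\frac{2 \left(-16 - 16\right)}{12 + 16} + 461\right) = 1 \left(\frac{2 \left(-16 - 16\right)}{28} + 461\right) = 1 \left(2 \cdot \frac{1}{28} \left(-32\right) + 461\right) = 1 \left(- \frac{16}{7} + 461\right) = 1 \cdot \frac{3211}{7} = \frac{3211}{7}$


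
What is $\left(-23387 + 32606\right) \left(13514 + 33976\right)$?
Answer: $437810310$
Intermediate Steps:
$\left(-23387 + 32606\right) \left(13514 + 33976\right) = 9219 \cdot 47490 = 437810310$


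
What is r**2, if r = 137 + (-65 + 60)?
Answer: 17424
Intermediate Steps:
r = 132 (r = 137 - 5 = 132)
r**2 = 132**2 = 17424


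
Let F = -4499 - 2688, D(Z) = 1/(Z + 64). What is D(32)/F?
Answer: -1/689952 ≈ -1.4494e-6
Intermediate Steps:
D(Z) = 1/(64 + Z)
F = -7187
D(32)/F = 1/((64 + 32)*(-7187)) = -1/7187/96 = (1/96)*(-1/7187) = -1/689952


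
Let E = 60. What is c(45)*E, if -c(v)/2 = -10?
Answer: 1200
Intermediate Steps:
c(v) = 20 (c(v) = -2*(-10) = 20)
c(45)*E = 20*60 = 1200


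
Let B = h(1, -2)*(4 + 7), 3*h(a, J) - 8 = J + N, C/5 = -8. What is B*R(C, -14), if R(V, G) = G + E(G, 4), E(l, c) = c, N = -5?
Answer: -110/3 ≈ -36.667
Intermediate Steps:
C = -40 (C = 5*(-8) = -40)
R(V, G) = 4 + G (R(V, G) = G + 4 = 4 + G)
h(a, J) = 1 + J/3 (h(a, J) = 8/3 + (J - 5)/3 = 8/3 + (-5 + J)/3 = 8/3 + (-5/3 + J/3) = 1 + J/3)
B = 11/3 (B = (1 + (⅓)*(-2))*(4 + 7) = (1 - ⅔)*11 = (⅓)*11 = 11/3 ≈ 3.6667)
B*R(C, -14) = 11*(4 - 14)/3 = (11/3)*(-10) = -110/3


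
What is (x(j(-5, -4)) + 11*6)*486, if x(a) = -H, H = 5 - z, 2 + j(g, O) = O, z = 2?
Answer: 30618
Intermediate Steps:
j(g, O) = -2 + O
H = 3 (H = 5 - 1*2 = 5 - 2 = 3)
x(a) = -3 (x(a) = -1*3 = -3)
(x(j(-5, -4)) + 11*6)*486 = (-3 + 11*6)*486 = (-3 + 66)*486 = 63*486 = 30618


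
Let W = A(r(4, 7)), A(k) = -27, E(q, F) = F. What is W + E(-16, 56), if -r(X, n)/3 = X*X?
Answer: 29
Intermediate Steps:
r(X, n) = -3*X**2 (r(X, n) = -3*X*X = -3*X**2)
W = -27
W + E(-16, 56) = -27 + 56 = 29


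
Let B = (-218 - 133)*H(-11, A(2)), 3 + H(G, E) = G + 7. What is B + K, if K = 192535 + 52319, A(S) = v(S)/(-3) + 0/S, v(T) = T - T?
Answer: 247311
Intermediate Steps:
v(T) = 0
A(S) = 0 (A(S) = 0/(-3) + 0/S = 0*(-1/3) + 0 = 0 + 0 = 0)
H(G, E) = 4 + G (H(G, E) = -3 + (G + 7) = -3 + (7 + G) = 4 + G)
K = 244854
B = 2457 (B = (-218 - 133)*(4 - 11) = -351*(-7) = 2457)
B + K = 2457 + 244854 = 247311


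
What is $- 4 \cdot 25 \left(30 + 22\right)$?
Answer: $-5200$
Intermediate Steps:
$- 4 \cdot 25 \left(30 + 22\right) = - 4 \cdot 25 \cdot 52 = \left(-4\right) 1300 = -5200$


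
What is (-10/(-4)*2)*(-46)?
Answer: -230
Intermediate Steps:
(-10/(-4)*2)*(-46) = (-10*(-1/4)*2)*(-46) = ((5/2)*2)*(-46) = 5*(-46) = -230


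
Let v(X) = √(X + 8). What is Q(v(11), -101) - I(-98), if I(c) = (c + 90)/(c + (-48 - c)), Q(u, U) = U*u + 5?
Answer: 29/6 - 101*√19 ≈ -435.42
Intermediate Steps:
v(X) = √(8 + X)
Q(u, U) = 5 + U*u
I(c) = -15/8 - c/48 (I(c) = (90 + c)/(-48) = (90 + c)*(-1/48) = -15/8 - c/48)
Q(v(11), -101) - I(-98) = (5 - 101*√(8 + 11)) - (-15/8 - 1/48*(-98)) = (5 - 101*√19) - (-15/8 + 49/24) = (5 - 101*√19) - 1*⅙ = (5 - 101*√19) - ⅙ = 29/6 - 101*√19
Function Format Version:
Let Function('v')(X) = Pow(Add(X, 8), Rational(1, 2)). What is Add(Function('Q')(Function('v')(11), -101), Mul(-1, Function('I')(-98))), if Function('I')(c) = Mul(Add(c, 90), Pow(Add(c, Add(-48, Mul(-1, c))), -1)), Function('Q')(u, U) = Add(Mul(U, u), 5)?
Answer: Add(Rational(29, 6), Mul(-101, Pow(19, Rational(1, 2)))) ≈ -435.42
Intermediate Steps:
Function('v')(X) = Pow(Add(8, X), Rational(1, 2))
Function('Q')(u, U) = Add(5, Mul(U, u))
Function('I')(c) = Add(Rational(-15, 8), Mul(Rational(-1, 48), c)) (Function('I')(c) = Mul(Add(90, c), Pow(-48, -1)) = Mul(Add(90, c), Rational(-1, 48)) = Add(Rational(-15, 8), Mul(Rational(-1, 48), c)))
Add(Function('Q')(Function('v')(11), -101), Mul(-1, Function('I')(-98))) = Add(Add(5, Mul(-101, Pow(Add(8, 11), Rational(1, 2)))), Mul(-1, Add(Rational(-15, 8), Mul(Rational(-1, 48), -98)))) = Add(Add(5, Mul(-101, Pow(19, Rational(1, 2)))), Mul(-1, Add(Rational(-15, 8), Rational(49, 24)))) = Add(Add(5, Mul(-101, Pow(19, Rational(1, 2)))), Mul(-1, Rational(1, 6))) = Add(Add(5, Mul(-101, Pow(19, Rational(1, 2)))), Rational(-1, 6)) = Add(Rational(29, 6), Mul(-101, Pow(19, Rational(1, 2))))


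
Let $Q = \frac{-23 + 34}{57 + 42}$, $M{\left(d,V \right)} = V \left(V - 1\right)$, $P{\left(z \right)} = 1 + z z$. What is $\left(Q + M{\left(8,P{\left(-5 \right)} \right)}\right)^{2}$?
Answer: $\frac{34234201}{81} \approx 4.2264 \cdot 10^{5}$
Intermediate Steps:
$P{\left(z \right)} = 1 + z^{2}$
$M{\left(d,V \right)} = V \left(-1 + V\right)$
$Q = \frac{1}{9}$ ($Q = \frac{11}{99} = 11 \cdot \frac{1}{99} = \frac{1}{9} \approx 0.11111$)
$\left(Q + M{\left(8,P{\left(-5 \right)} \right)}\right)^{2} = \left(\frac{1}{9} + \left(1 + \left(-5\right)^{2}\right) \left(-1 + \left(1 + \left(-5\right)^{2}\right)\right)\right)^{2} = \left(\frac{1}{9} + \left(1 + 25\right) \left(-1 + \left(1 + 25\right)\right)\right)^{2} = \left(\frac{1}{9} + 26 \left(-1 + 26\right)\right)^{2} = \left(\frac{1}{9} + 26 \cdot 25\right)^{2} = \left(\frac{1}{9} + 650\right)^{2} = \left(\frac{5851}{9}\right)^{2} = \frac{34234201}{81}$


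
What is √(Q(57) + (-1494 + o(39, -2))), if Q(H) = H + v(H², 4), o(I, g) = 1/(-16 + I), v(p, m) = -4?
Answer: I*√762266/23 ≈ 37.96*I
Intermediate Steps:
Q(H) = -4 + H (Q(H) = H - 4 = -4 + H)
√(Q(57) + (-1494 + o(39, -2))) = √((-4 + 57) + (-1494 + 1/(-16 + 39))) = √(53 + (-1494 + 1/23)) = √(53 - 34361/23) = √(-33142/23) = I*√762266/23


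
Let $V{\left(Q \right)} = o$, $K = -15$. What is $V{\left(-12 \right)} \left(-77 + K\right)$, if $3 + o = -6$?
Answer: $828$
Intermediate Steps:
$o = -9$ ($o = -3 - 6 = -9$)
$V{\left(Q \right)} = -9$
$V{\left(-12 \right)} \left(-77 + K\right) = - 9 \left(-77 - 15\right) = \left(-9\right) \left(-92\right) = 828$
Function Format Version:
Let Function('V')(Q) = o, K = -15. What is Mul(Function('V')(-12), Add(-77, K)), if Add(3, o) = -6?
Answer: 828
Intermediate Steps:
o = -9 (o = Add(-3, -6) = -9)
Function('V')(Q) = -9
Mul(Function('V')(-12), Add(-77, K)) = Mul(-9, Add(-77, -15)) = Mul(-9, -92) = 828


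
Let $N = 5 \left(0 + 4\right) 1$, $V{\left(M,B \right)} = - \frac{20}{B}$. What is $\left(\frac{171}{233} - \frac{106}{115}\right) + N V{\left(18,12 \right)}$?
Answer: $- \frac{2694599}{80385} \approx -33.521$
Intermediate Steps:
$N = 20$ ($N = 5 \cdot 4 \cdot 1 = 20 \cdot 1 = 20$)
$\left(\frac{171}{233} - \frac{106}{115}\right) + N V{\left(18,12 \right)} = \left(\frac{171}{233} - \frac{106}{115}\right) + 20 \left(- \frac{20}{12}\right) = \left(171 \cdot \frac{1}{233} - \frac{106}{115}\right) + 20 \left(\left(-20\right) \frac{1}{12}\right) = \left(\frac{171}{233} - \frac{106}{115}\right) + 20 \left(- \frac{5}{3}\right) = - \frac{5033}{26795} - \frac{100}{3} = - \frac{2694599}{80385}$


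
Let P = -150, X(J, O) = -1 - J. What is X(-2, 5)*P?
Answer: -150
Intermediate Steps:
X(-2, 5)*P = (-1 - 1*(-2))*(-150) = (-1 + 2)*(-150) = 1*(-150) = -150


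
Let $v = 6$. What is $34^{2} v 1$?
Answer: $6936$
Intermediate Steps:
$34^{2} v 1 = 34^{2} \cdot 6 \cdot 1 = 1156 \cdot 6 = 6936$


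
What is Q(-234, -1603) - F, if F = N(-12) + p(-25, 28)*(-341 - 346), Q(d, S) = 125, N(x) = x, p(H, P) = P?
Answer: 19373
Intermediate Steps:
F = -19248 (F = -12 + 28*(-341 - 346) = -12 + 28*(-687) = -12 - 19236 = -19248)
Q(-234, -1603) - F = 125 - 1*(-19248) = 125 + 19248 = 19373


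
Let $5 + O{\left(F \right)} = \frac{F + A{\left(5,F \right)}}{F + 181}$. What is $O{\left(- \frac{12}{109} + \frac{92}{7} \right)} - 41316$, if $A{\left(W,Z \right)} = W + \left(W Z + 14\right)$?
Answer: $- \frac{6117375926}{148047} \approx -41321.0$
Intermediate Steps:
$A{\left(W,Z \right)} = 14 + W + W Z$ ($A{\left(W,Z \right)} = W + \left(14 + W Z\right) = 14 + W + W Z$)
$O{\left(F \right)} = -5 + \frac{19 + 6 F}{181 + F}$ ($O{\left(F \right)} = -5 + \frac{F + \left(14 + 5 + 5 F\right)}{F + 181} = -5 + \frac{F + \left(19 + 5 F\right)}{181 + F} = -5 + \frac{19 + 6 F}{181 + F}$)
$O{\left(- \frac{12}{109} + \frac{92}{7} \right)} - 41316 = \frac{-886 + \left(- \frac{12}{109} + \frac{92}{7}\right)}{181 + \left(- \frac{12}{109} + \frac{92}{7}\right)} - 41316 = \frac{-886 + \frac{9944}{763}}{181 + \frac{9944}{763}} - 41316 = \frac{1}{\frac{148047}{763}} \left(- \frac{666074}{763}\right) - 41316 = \frac{763}{148047} \left(- \frac{666074}{763}\right) - 41316 = - \frac{666074}{148047} - 41316 = - \frac{6117375926}{148047}$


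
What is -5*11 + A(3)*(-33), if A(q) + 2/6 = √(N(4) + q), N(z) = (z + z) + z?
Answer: -44 - 33*√15 ≈ -171.81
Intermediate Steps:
N(z) = 3*z (N(z) = 2*z + z = 3*z)
A(q) = -⅓ + √(12 + q) (A(q) = -⅓ + √(3*4 + q) = -⅓ + √(12 + q))
-5*11 + A(3)*(-33) = -5*11 + (-⅓ + √(12 + 3))*(-33) = -55 + (-⅓ + √15)*(-33) = -55 + (11 - 33*√15) = -44 - 33*√15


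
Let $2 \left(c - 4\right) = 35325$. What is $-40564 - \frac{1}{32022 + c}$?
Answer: $- \frac{4031128630}{99377} \approx -40564.0$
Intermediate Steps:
$c = \frac{35333}{2}$ ($c = 4 + \frac{1}{2} \cdot 35325 = 4 + \frac{35325}{2} = \frac{35333}{2} \approx 17667.0$)
$-40564 - \frac{1}{32022 + c} = -40564 - \frac{1}{32022 + \frac{35333}{2}} = -40564 - \frac{1}{\frac{99377}{2}} = -40564 - \frac{2}{99377} = - \frac{4031128630}{99377}$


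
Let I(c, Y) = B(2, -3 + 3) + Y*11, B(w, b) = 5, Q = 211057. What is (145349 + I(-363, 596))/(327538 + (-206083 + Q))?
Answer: 75955/166256 ≈ 0.45686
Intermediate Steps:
I(c, Y) = 5 + 11*Y (I(c, Y) = 5 + Y*11 = 5 + 11*Y)
(145349 + I(-363, 596))/(327538 + (-206083 + Q)) = (145349 + (5 + 11*596))/(327538 + (-206083 + 211057)) = (145349 + (5 + 6556))/(327538 + 4974) = (145349 + 6561)/332512 = 151910*(1/332512) = 75955/166256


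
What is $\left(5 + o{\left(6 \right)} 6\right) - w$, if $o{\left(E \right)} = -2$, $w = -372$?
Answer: $365$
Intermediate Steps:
$\left(5 + o{\left(6 \right)} 6\right) - w = \left(5 - 12\right) - -372 = \left(5 - 12\right) + 372 = -7 + 372 = 365$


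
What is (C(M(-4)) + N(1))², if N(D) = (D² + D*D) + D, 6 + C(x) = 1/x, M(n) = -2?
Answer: 49/4 ≈ 12.250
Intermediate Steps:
C(x) = -6 + 1/x
N(D) = D + 2*D² (N(D) = (D² + D²) + D = 2*D² + D = D + 2*D²)
(C(M(-4)) + N(1))² = ((-6 + 1/(-2)) + 1*(1 + 2*1))² = ((-6 - ½) + 1*(1 + 2))² = (-13/2 + 1*3)² = (-13/2 + 3)² = (-7/2)² = 49/4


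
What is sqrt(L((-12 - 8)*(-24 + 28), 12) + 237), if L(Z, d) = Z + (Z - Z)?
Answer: sqrt(157) ≈ 12.530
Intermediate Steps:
L(Z, d) = Z (L(Z, d) = Z + 0 = Z)
sqrt(L((-12 - 8)*(-24 + 28), 12) + 237) = sqrt((-12 - 8)*(-24 + 28) + 237) = sqrt(-20*4 + 237) = sqrt(-80 + 237) = sqrt(157)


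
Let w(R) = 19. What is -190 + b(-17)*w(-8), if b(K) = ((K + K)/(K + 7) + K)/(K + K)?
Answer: -912/5 ≈ -182.40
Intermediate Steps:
b(K) = (K + 2*K/(7 + K))/(2*K) (b(K) = ((2*K)/(7 + K) + K)/((2*K)) = (2*K/(7 + K) + K)*(1/(2*K)) = (K + 2*K/(7 + K))*(1/(2*K)) = (K + 2*K/(7 + K))/(2*K))
-190 + b(-17)*w(-8) = -190 + ((9 - 17)/(2*(7 - 17)))*19 = -190 + ((½)*(-8)/(-10))*19 = -190 + ((½)*(-⅒)*(-8))*19 = -190 + (⅖)*19 = -190 + 38/5 = -912/5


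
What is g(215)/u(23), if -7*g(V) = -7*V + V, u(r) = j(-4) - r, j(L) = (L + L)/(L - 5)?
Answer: -11610/1393 ≈ -8.3345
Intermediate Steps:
j(L) = 2*L/(-5 + L) (j(L) = (2*L)/(-5 + L) = 2*L/(-5 + L))
u(r) = 8/9 - r (u(r) = 2*(-4)/(-5 - 4) - r = 2*(-4)/(-9) - r = 2*(-4)*(-1/9) - r = 8/9 - r)
g(V) = 6*V/7 (g(V) = -(-7*V + V)/7 = -(-6)*V/7 = 6*V/7)
g(215)/u(23) = ((6/7)*215)/(8/9 - 1*23) = 1290/(7*(8/9 - 23)) = 1290/(7*(-199/9)) = (1290/7)*(-9/199) = -11610/1393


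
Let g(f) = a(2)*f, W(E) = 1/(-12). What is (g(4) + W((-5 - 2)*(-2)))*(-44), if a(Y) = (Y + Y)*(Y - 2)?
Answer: 11/3 ≈ 3.6667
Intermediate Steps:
a(Y) = 2*Y*(-2 + Y) (a(Y) = (2*Y)*(-2 + Y) = 2*Y*(-2 + Y))
W(E) = -1/12
g(f) = 0 (g(f) = (2*2*(-2 + 2))*f = (2*2*0)*f = 0*f = 0)
(g(4) + W((-5 - 2)*(-2)))*(-44) = (0 - 1/12)*(-44) = -1/12*(-44) = 11/3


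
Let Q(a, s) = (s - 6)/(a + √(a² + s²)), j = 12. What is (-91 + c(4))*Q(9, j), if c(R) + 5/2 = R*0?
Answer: -187/8 ≈ -23.375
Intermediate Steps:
c(R) = -5/2 (c(R) = -5/2 + R*0 = -5/2 + 0 = -5/2)
Q(a, s) = (-6 + s)/(a + √(a² + s²))
(-91 + c(4))*Q(9, j) = (-91 - 5/2)*((-6 + 12)/(9 + √(9² + 12²))) = -187*6/(2*(9 + √(81 + 144))) = -187*6/(2*(9 + √225)) = -187*6/(2*(9 + 15)) = -187*6/(2*24) = -187*6/48 = -187/2*¼ = -187/8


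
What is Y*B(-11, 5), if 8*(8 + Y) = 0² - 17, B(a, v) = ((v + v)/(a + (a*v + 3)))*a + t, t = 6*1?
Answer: -549/7 ≈ -78.429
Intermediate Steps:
t = 6
B(a, v) = 6 + 2*a*v/(3 + a + a*v) (B(a, v) = ((v + v)/(a + (a*v + 3)))*a + 6 = ((2*v)/(a + (3 + a*v)))*a + 6 = ((2*v)/(3 + a + a*v))*a + 6 = (2*v/(3 + a + a*v))*a + 6 = 2*a*v/(3 + a + a*v) + 6 = 6 + 2*a*v/(3 + a + a*v))
Y = -81/8 (Y = -8 + (0² - 17)/8 = -8 + (0 - 17)/8 = -8 + (⅛)*(-17) = -8 - 17/8 = -81/8 ≈ -10.125)
Y*B(-11, 5) = -81*(9 + 3*(-11) + 4*(-11)*5)/(4*(3 - 11 - 11*5)) = -81*(9 - 33 - 220)/(4*(3 - 11 - 55)) = -81*(-244)/(4*(-63)) = -81*(-1)*(-244)/(4*63) = -81/8*488/63 = -549/7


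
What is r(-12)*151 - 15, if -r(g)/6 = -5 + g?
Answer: 15387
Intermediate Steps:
r(g) = 30 - 6*g (r(g) = -6*(-5 + g) = 30 - 6*g)
r(-12)*151 - 15 = (30 - 6*(-12))*151 - 15 = (30 + 72)*151 - 15 = 102*151 - 15 = 15402 - 15 = 15387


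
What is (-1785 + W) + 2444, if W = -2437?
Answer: -1778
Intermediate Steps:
(-1785 + W) + 2444 = (-1785 - 2437) + 2444 = -4222 + 2444 = -1778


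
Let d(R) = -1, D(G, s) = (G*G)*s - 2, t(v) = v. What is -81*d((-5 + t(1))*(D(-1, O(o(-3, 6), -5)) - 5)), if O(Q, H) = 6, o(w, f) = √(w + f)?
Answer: 81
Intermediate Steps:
o(w, f) = √(f + w)
D(G, s) = -2 + s*G² (D(G, s) = G²*s - 2 = s*G² - 2 = -2 + s*G²)
-81*d((-5 + t(1))*(D(-1, O(o(-3, 6), -5)) - 5)) = -81*(-1) = 81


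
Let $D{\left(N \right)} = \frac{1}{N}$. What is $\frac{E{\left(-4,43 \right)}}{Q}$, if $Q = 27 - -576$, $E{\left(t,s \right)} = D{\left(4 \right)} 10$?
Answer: $\frac{5}{1206} \approx 0.0041459$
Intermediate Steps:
$E{\left(t,s \right)} = \frac{5}{2}$ ($E{\left(t,s \right)} = \frac{1}{4} \cdot 10 = \frac{5}{2}$)
$Q = 603$ ($Q = 27 + 576 = 603$)
$\frac{E{\left(-4,43 \right)}}{Q} = \frac{5}{2 \cdot 603} = \frac{5}{2} \cdot \frac{1}{603} = \frac{5}{1206}$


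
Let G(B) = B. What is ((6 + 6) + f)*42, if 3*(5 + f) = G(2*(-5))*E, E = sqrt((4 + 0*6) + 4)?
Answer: 294 - 280*sqrt(2) ≈ -101.98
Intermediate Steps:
E = 2*sqrt(2) (E = sqrt((4 + 0) + 4) = sqrt(4 + 4) = sqrt(8) = 2*sqrt(2) ≈ 2.8284)
f = -5 - 20*sqrt(2)/3 (f = -5 + ((2*(-5))*(2*sqrt(2)))/3 = -5 + (-20*sqrt(2))/3 = -5 - 20*sqrt(2)/3 ≈ -14.428)
((6 + 6) + f)*42 = ((6 + 6) + (-5 - 20*sqrt(2)/3))*42 = (12 + (-5 - 20*sqrt(2)/3))*42 = (7 - 20*sqrt(2)/3)*42 = 294 - 280*sqrt(2)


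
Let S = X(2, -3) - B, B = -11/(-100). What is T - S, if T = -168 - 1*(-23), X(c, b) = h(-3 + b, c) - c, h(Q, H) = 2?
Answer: -14489/100 ≈ -144.89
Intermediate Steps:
X(c, b) = 2 - c
B = 11/100 (B = -11*(-1/100) = 11/100 ≈ 0.11000)
S = -11/100 (S = (2 - 1*2) - 1*11/100 = (2 - 2) - 11/100 = 0 - 11/100 = -11/100 ≈ -0.11000)
T = -145 (T = -168 + 23 = -145)
T - S = -145 - 1*(-11/100) = -145 + 11/100 = -14489/100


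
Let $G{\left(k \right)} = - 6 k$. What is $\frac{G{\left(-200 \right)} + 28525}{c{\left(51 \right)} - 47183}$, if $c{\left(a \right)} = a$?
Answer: $- \frac{29725}{47132} \approx -0.63068$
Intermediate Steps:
$\frac{G{\left(-200 \right)} + 28525}{c{\left(51 \right)} - 47183} = \frac{\left(-6\right) \left(-200\right) + 28525}{51 - 47183} = \frac{1200 + 28525}{-47132} = 29725 \left(- \frac{1}{47132}\right) = - \frac{29725}{47132}$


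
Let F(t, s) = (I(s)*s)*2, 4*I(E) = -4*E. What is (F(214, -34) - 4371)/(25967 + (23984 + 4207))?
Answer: -6683/54158 ≈ -0.12340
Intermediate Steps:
I(E) = -E (I(E) = (-4*E)/4 = -E)
F(t, s) = -2*s² (F(t, s) = ((-s)*s)*2 = -s²*2 = -2*s²)
(F(214, -34) - 4371)/(25967 + (23984 + 4207)) = (-2*(-34)² - 4371)/(25967 + (23984 + 4207)) = (-2*1156 - 4371)/(25967 + 28191) = (-2312 - 4371)/54158 = -6683*1/54158 = -6683/54158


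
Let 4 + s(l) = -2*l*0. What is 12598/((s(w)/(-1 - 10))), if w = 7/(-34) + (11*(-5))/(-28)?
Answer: 69289/2 ≈ 34645.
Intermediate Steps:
w = 837/476 (w = 7*(-1/34) - 55*(-1/28) = -7/34 + 55/28 = 837/476 ≈ 1.7584)
s(l) = -4 (s(l) = -4 - 2*l*0 = -4 + 0 = -4)
12598/((s(w)/(-1 - 10))) = 12598/((-4/(-1 - 10))) = 12598/((-4/(-11))) = 12598/((-4*(-1/11))) = 12598/(4/11) = 12598*(11/4) = 69289/2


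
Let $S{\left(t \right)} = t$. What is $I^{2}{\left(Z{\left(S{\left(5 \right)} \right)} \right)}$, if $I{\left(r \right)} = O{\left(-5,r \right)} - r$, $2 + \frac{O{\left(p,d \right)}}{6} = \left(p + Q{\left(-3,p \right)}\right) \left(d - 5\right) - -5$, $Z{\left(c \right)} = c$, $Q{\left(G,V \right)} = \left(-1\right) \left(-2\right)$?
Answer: $169$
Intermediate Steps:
$Q{\left(G,V \right)} = 2$
$O{\left(p,d \right)} = 18 + 6 \left(-5 + d\right) \left(2 + p\right)$ ($O{\left(p,d \right)} = -12 + 6 \left(\left(p + 2\right) \left(d - 5\right) - -5\right) = -12 + 6 \left(\left(2 + p\right) \left(-5 + d\right) + 5\right) = -12 + 6 \left(\left(-5 + d\right) \left(2 + p\right) + 5\right) = -12 + 6 \left(5 + \left(-5 + d\right) \left(2 + p\right)\right) = -12 + \left(30 + 6 \left(-5 + d\right) \left(2 + p\right)\right) = 18 + 6 \left(-5 + d\right) \left(2 + p\right)$)
$I{\left(r \right)} = 108 - 19 r$ ($I{\left(r \right)} = \left(-42 - -150 + 12 r + 6 r \left(-5\right)\right) - r = \left(-42 + 150 + 12 r - 30 r\right) - r = \left(108 - 18 r\right) - r = 108 - 19 r$)
$I^{2}{\left(Z{\left(S{\left(5 \right)} \right)} \right)} = \left(108 - 95\right)^{2} = 13^{2} = 169$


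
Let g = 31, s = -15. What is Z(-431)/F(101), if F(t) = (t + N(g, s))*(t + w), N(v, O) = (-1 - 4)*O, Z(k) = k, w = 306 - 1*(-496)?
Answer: -431/158928 ≈ -0.0027119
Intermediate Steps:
w = 802 (w = 306 + 496 = 802)
N(v, O) = -5*O
F(t) = (75 + t)*(802 + t) (F(t) = (t - 5*(-15))*(t + 802) = (t + 75)*(802 + t) = (75 + t)*(802 + t))
Z(-431)/F(101) = -431/(60150 + 101² + 877*101) = -431/(60150 + 10201 + 88577) = -431/158928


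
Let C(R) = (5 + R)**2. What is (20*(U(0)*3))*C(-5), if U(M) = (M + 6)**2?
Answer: 0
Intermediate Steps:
U(M) = (6 + M)**2
(20*(U(0)*3))*C(-5) = (20*((6 + 0)**2*3))*(5 - 5)**2 = (20*(6**2*3))*0**2 = (20*(36*3))*0 = (20*108)*0 = 2160*0 = 0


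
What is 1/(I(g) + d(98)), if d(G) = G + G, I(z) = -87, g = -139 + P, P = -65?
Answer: 1/109 ≈ 0.0091743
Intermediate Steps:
g = -204 (g = -139 - 65 = -204)
d(G) = 2*G
1/(I(g) + d(98)) = 1/(-87 + 2*98) = 1/(-87 + 196) = 1/109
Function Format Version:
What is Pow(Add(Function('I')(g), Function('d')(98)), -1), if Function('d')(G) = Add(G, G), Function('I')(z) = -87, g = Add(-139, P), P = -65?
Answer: Rational(1, 109) ≈ 0.0091743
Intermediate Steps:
g = -204 (g = Add(-139, -65) = -204)
Function('d')(G) = Mul(2, G)
Pow(Add(Function('I')(g), Function('d')(98)), -1) = Pow(Add(-87, Mul(2, 98)), -1) = Pow(Add(-87, 196), -1) = Pow(109, -1) = Rational(1, 109)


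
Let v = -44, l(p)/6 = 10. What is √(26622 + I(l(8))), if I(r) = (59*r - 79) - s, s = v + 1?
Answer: √30126 ≈ 173.57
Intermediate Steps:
l(p) = 60 (l(p) = 6*10 = 60)
s = -43 (s = -44 + 1 = -43)
I(r) = -36 + 59*r (I(r) = (59*r - 79) - 1*(-43) = (-79 + 59*r) + 43 = -36 + 59*r)
√(26622 + I(l(8))) = √(26622 + (-36 + 59*60)) = √(26622 + (-36 + 3540)) = √(26622 + 3504) = √30126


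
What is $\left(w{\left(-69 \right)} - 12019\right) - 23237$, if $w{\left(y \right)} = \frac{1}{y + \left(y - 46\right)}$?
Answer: $- \frac{6487105}{184} \approx -35256.0$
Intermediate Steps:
$w{\left(y \right)} = \frac{1}{-46 + 2 y}$ ($w{\left(y \right)} = \frac{1}{y + \left(-46 + y\right)} = \frac{1}{-46 + 2 y}$)
$\left(w{\left(-69 \right)} - 12019\right) - 23237 = \left(\frac{1}{2 \left(-23 - 69\right)} - 12019\right) - 23237 = \left(\frac{1}{2 \left(-92\right)} - 12019\right) - 23237 = \left(\frac{1}{2} \left(- \frac{1}{92}\right) - 12019\right) - 23237 = \left(- \frac{1}{184} - 12019\right) - 23237 = - \frac{2211497}{184} - 23237 = - \frac{6487105}{184}$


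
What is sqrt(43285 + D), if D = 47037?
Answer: sqrt(90322) ≈ 300.54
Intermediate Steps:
sqrt(43285 + D) = sqrt(43285 + 47037) = sqrt(90322)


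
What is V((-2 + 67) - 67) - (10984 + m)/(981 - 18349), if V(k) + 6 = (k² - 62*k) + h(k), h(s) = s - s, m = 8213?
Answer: 2138093/17368 ≈ 123.11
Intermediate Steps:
h(s) = 0
V(k) = -6 + k² - 62*k (V(k) = -6 + ((k² - 62*k) + 0) = -6 + (k² - 62*k) = -6 + k² - 62*k)
V((-2 + 67) - 67) - (10984 + m)/(981 - 18349) = (-6 + ((-2 + 67) - 67)² - 62*((-2 + 67) - 67)) - (10984 + 8213)/(981 - 18349) = (-6 + (65 - 67)² - 62*(65 - 67)) - 19197/(-17368) = (-6 + (-2)² - 62*(-2)) - 19197*(-1)/17368 = (-6 + 4 + 124) - 1*(-19197/17368) = 122 + 19197/17368 = 2138093/17368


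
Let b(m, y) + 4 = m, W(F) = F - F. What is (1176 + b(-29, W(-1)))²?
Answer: 1306449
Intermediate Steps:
W(F) = 0
b(m, y) = -4 + m
(1176 + b(-29, W(-1)))² = (1176 + (-4 - 29))² = (1176 - 33)² = 1143² = 1306449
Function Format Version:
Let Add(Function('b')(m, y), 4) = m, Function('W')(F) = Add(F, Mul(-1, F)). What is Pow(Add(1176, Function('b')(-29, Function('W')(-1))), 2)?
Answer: 1306449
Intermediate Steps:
Function('W')(F) = 0
Function('b')(m, y) = Add(-4, m)
Pow(Add(1176, Function('b')(-29, Function('W')(-1))), 2) = Pow(Add(1176, Add(-4, -29)), 2) = Pow(Add(1176, -33), 2) = Pow(1143, 2) = 1306449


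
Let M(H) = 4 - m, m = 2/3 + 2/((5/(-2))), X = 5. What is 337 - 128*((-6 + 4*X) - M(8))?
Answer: -13889/15 ≈ -925.93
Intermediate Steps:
m = -2/15 (m = 2*(⅓) + 2/((5*(-½))) = ⅔ + 2/(-5/2) = ⅔ + 2*(-⅖) = ⅔ - ⅘ = -2/15 ≈ -0.13333)
M(H) = 62/15 (M(H) = 4 - 1*(-2/15) = 4 + 2/15 = 62/15)
337 - 128*((-6 + 4*X) - M(8)) = 337 - 128*((-6 + 4*5) - 1*62/15) = 337 - 128*((-6 + 20) - 62/15) = 337 - 128*(14 - 62/15) = 337 - 128*148/15 = 337 - 18944/15 = -13889/15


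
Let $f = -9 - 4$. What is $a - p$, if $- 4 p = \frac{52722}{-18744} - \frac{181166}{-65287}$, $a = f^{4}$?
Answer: $\frac{23300808725187}{815826352} \approx 28561.0$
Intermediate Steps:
$f = -13$ ($f = -9 - 4 = -13$)
$a = 28561$ ($a = \left(-13\right)^{4} = 28561$)
$p = \frac{7714285}{815826352}$ ($p = - \frac{\frac{52722}{-18744} - \frac{181166}{-65287}}{4} = - \frac{52722 \left(- \frac{1}{18744}\right) - - \frac{181166}{65287}}{4} = - \frac{- \frac{8787}{3124} + \frac{181166}{65287}}{4} = \left(- \frac{1}{4}\right) \left(- \frac{7714285}{203956588}\right) = \frac{7714285}{815826352} \approx 0.0094558$)
$a - p = 28561 - \frac{7714285}{815826352} = \frac{23300808725187}{815826352}$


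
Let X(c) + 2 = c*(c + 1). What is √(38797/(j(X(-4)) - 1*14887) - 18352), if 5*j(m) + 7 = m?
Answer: 131*I*√92585267/9304 ≈ 135.48*I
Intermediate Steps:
X(c) = -2 + c*(1 + c) (X(c) = -2 + c*(c + 1) = -2 + c*(1 + c))
j(m) = -7/5 + m/5
√(38797/(j(X(-4)) - 1*14887) - 18352) = √(38797/((-7/5 + (-2 - 4 + (-4)²)/5) - 1*14887) - 18352) = √(38797/((-7/5 + (-2 - 4 + 16)/5) - 14887) - 18352) = √(38797/((-7/5 + (⅕)*10) - 14887) - 18352) = √(38797/((-7/5 + 2) - 14887) - 18352) = √(38797/(⅗ - 14887) - 18352) = √(38797/(-74432/5) - 18352) = √(38797*(-5/74432) - 18352) = √(-193985/74432 - 18352) = √(-1366170049/74432) = 131*I*√92585267/9304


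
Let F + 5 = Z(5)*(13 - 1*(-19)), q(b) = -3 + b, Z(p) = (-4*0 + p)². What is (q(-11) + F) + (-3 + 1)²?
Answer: 785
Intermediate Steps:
Z(p) = p² (Z(p) = (0 + p)² = p²)
F = 795 (F = -5 + 5²*(13 - 1*(-19)) = -5 + 25*(13 + 19) = -5 + 25*32 = -5 + 800 = 795)
(q(-11) + F) + (-3 + 1)² = ((-3 - 11) + 795) + (-3 + 1)² = (-14 + 795) + (-2)² = 781 + 4 = 785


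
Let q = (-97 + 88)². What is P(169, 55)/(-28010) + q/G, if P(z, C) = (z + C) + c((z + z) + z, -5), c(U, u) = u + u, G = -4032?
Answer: -173981/6274240 ≈ -0.027729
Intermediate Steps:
q = 81 (q = (-9)² = 81)
c(U, u) = 2*u
P(z, C) = -10 + C + z (P(z, C) = (z + C) + 2*(-5) = (C + z) - 10 = -10 + C + z)
P(169, 55)/(-28010) + q/G = (-10 + 55 + 169)/(-28010) + 81/(-4032) = 214*(-1/28010) + 81*(-1/4032) = -107/14005 - 9/448 = -173981/6274240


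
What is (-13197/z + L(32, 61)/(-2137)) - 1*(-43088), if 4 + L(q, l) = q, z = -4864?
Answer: 447900594181/10394368 ≈ 43091.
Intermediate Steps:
L(q, l) = -4 + q
(-13197/z + L(32, 61)/(-2137)) - 1*(-43088) = (-13197/(-4864) + (-4 + 32)/(-2137)) - 1*(-43088) = (-13197*(-1/4864) + 28*(-1/2137)) + 43088 = (13197/4864 - 28/2137) + 43088 = 28065797/10394368 + 43088 = 447900594181/10394368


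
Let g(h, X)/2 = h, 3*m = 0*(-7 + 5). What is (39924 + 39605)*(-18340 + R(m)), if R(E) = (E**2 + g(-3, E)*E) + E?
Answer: -1458561860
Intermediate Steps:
m = 0 (m = (0*(-7 + 5))/3 = (0*(-2))/3 = (1/3)*0 = 0)
g(h, X) = 2*h
R(E) = E**2 - 5*E (R(E) = (E**2 + (2*(-3))*E) + E = (E**2 - 6*E) + E = E**2 - 5*E)
(39924 + 39605)*(-18340 + R(m)) = (39924 + 39605)*(-18340 + 0*(-5 + 0)) = 79529*(-18340 + 0*(-5)) = 79529*(-18340 + 0) = 79529*(-18340) = -1458561860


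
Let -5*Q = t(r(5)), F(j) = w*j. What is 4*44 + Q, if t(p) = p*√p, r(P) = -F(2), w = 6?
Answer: 176 + 24*I*√3/5 ≈ 176.0 + 8.3138*I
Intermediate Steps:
F(j) = 6*j
r(P) = -12 (r(P) = -6*2 = -1*12 = -12)
t(p) = p^(3/2)
Q = 24*I*√3/5 (Q = -(-24)*I*√3/5 = 24*I*√3/5 ≈ 8.3138*I)
4*44 + Q = 4*44 + 24*I*√3/5 = 176 + 24*I*√3/5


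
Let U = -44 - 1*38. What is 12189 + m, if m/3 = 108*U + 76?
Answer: -14151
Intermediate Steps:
U = -82 (U = -44 - 38 = -82)
m = -26340 (m = 3*(108*(-82) + 76) = 3*(-8856 + 76) = 3*(-8780) = -26340)
12189 + m = 12189 - 26340 = -14151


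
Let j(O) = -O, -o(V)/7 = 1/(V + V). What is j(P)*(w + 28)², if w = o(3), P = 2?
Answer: -25921/18 ≈ -1440.1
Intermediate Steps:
o(V) = -7/(2*V) (o(V) = -7/(V + V) = -7*1/(2*V) = -7/(2*V))
w = -7/6 (w = -7/2/3 = -7/2*⅓ = -7/6 ≈ -1.1667)
j(P)*(w + 28)² = (-1*2)*(-7/6 + 28)² = -2*(161/6)² = -2*25921/36 = -25921/18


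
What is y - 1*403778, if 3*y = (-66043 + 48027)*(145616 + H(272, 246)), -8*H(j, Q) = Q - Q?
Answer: -2624629190/3 ≈ -8.7488e+8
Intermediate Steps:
H(j, Q) = 0 (H(j, Q) = -(Q - Q)/8 = -⅛*0 = 0)
y = -2623417856/3 (y = ((-66043 + 48027)*(145616 + 0))/3 = (-18016*145616)/3 = (⅓)*(-2623417856) = -2623417856/3 ≈ -8.7447e+8)
y - 1*403778 = -2623417856/3 - 1*403778 = -2623417856/3 - 403778 = -2624629190/3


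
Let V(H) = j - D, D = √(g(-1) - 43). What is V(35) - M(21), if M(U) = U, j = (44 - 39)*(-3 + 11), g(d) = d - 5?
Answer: 19 - 7*I ≈ 19.0 - 7.0*I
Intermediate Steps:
g(d) = -5 + d
D = 7*I (D = √((-5 - 1) - 43) = √(-6 - 43) = √(-49) = 7*I ≈ 7.0*I)
j = 40 (j = 5*8 = 40)
V(H) = 40 - 7*I
V(35) - M(21) = (40 - 7*I) - 1*21 = (40 - 7*I) - 21 = 19 - 7*I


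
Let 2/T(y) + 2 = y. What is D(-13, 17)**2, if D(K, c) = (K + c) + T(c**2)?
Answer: 1322500/82369 ≈ 16.056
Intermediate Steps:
T(y) = 2/(-2 + y)
D(K, c) = K + c + 2/(-2 + c**2) (D(K, c) = (K + c) + 2/(-2 + c**2) = K + c + 2/(-2 + c**2))
D(-13, 17)**2 = ((2 + (-2 + 17**2)*(-13 + 17))/(-2 + 17**2))**2 = ((2 + (-2 + 289)*4)/(-2 + 289))**2 = ((2 + 287*4)/287)**2 = ((2 + 1148)/287)**2 = ((1/287)*1150)**2 = (1150/287)**2 = 1322500/82369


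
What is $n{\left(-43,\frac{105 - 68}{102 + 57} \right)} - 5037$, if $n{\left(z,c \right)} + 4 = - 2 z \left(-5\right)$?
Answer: $-5471$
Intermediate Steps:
$n{\left(z,c \right)} = -4 + 10 z$ ($n{\left(z,c \right)} = -4 + - 2 z \left(-5\right) = -4 + 10 z$)
$n{\left(-43,\frac{105 - 68}{102 + 57} \right)} - 5037 = \left(-4 + 10 \left(-43\right)\right) - 5037 = \left(-4 - 430\right) - 5037 = -434 - 5037 = -5471$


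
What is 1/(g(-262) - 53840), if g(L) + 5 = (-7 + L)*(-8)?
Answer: -1/51693 ≈ -1.9345e-5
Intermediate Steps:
g(L) = 51 - 8*L (g(L) = -5 + (-7 + L)*(-8) = -5 + (56 - 8*L) = 51 - 8*L)
1/(g(-262) - 53840) = 1/((51 - 8*(-262)) - 53840) = 1/((51 + 2096) - 53840) = 1/(2147 - 53840) = 1/(-51693) = -1/51693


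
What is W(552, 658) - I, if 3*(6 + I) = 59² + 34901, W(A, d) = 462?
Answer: -12326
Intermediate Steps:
I = 12788 (I = -6 + (59² + 34901)/3 = -6 + (3481 + 34901)/3 = -6 + (⅓)*38382 = -6 + 12794 = 12788)
W(552, 658) - I = 462 - 1*12788 = 462 - 12788 = -12326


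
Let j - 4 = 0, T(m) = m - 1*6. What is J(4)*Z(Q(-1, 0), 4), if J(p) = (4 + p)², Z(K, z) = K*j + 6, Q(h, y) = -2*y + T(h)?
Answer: -1408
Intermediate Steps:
T(m) = -6 + m (T(m) = m - 6 = -6 + m)
j = 4 (j = 4 + 0 = 4)
Q(h, y) = -6 + h - 2*y (Q(h, y) = -2*y + (-6 + h) = -6 + h - 2*y)
Z(K, z) = 6 + 4*K (Z(K, z) = K*4 + 6 = 4*K + 6 = 6 + 4*K)
J(4)*Z(Q(-1, 0), 4) = (4 + 4)²*(6 + 4*(-6 - 1 - 2*0)) = 8²*(6 + 4*(-6 - 1 + 0)) = 64*(6 + 4*(-7)) = 64*(6 - 28) = 64*(-22) = -1408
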